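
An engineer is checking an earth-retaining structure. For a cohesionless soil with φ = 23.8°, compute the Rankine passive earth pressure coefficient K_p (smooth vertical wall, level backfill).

K_p = (1 + sin φ)/(1 − sin φ) = tan²(45° + 23.8°/2) = 2.353.

2.35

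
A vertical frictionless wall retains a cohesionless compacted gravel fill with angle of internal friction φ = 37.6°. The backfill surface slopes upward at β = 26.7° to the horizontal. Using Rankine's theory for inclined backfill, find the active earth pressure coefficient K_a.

K_a = cos β · (cos β − √(cos²β − cos²φ)) / (cos β + √(cos²β − cos²φ)).
cos β = 0.8934, cos φ = 0.7923, √(cos²β − cos²φ) = 0.4128.
K_a = 0.8934 × (0.8934 − 0.4128)/(0.8934 + 0.4128) = 0.3287.

0.329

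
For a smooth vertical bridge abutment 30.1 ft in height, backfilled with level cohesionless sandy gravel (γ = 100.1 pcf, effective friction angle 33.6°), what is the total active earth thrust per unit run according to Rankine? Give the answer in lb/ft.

13000 lb/ft

K_a = tan²(45° − φ/2) = 0.2875.
P_a = ½ K_a γ H² = 0.5 × 0.2875 × 100.1 × 30.1² = 13040 lb/ft.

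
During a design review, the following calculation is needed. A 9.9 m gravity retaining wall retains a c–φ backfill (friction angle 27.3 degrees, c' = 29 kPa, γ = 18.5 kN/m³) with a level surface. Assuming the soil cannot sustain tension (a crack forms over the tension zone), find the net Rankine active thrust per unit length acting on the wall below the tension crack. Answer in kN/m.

K_a = 0.3711; √K_a = 0.6092.
Tension-crack depth z_c = 2c/(γ√K_a) = 2×29/(18.5×0.6092) = 5.146 m.
σ_a at base = K_a γ H − 2c√K_a = 0.3711×18.5×9.9 − 2×29×0.6092 = 32.64 kPa.
P_a = ½ × 32.64 × (H − z_c) = 0.5×32.64×4.754 = 77.58 kN/m.

77.6 kN/m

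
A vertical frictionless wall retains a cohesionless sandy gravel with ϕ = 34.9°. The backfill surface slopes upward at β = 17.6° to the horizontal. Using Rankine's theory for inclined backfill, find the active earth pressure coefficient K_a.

K_a = cos β · (cos β − √(cos²β − cos²φ)) / (cos β + √(cos²β − cos²φ)).
cos β = 0.9532, cos φ = 0.8202, √(cos²β − cos²φ) = 0.4857.
K_a = 0.9532 × (0.9532 − 0.4857)/(0.9532 + 0.4857) = 0.3097.

0.310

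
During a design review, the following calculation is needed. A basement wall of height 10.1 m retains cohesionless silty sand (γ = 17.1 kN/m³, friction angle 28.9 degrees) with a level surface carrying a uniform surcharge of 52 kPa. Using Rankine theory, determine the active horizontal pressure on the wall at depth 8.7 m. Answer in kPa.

69.9 kPa

K_a = (1 − sin φ)/(1 + sin φ) = 0.3484.
σ_v = γz + q = 17.1 × 8.7 + 52 = 200.8 kPa.
σ_h = K_a σ_v = 0.3484 × 200.8 = 69.94 kPa.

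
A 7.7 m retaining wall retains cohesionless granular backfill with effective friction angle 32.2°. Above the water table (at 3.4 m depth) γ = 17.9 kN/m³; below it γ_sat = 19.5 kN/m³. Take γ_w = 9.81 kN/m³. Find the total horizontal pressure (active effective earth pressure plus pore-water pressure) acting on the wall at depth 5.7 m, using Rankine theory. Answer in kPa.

K_a = (1 − sin φ)/(1 + sin φ) = 0.3047.
γ' = 19.5 − 9.81 = 9.690 kN/m³.
Effective vertical stress at 5.7 m: σ'_v = 17.9×3.4 + 9.690×2.30 = 83.15 kPa.
σ'_h = K_a σ'_v = 0.3047 × 83.15 = 25.34 kPa; u = γ_w × 2.30 = 22.56 kPa.
Total σ_h = 25.34 + 22.56 = 47.90 kPa.

47.9 kPa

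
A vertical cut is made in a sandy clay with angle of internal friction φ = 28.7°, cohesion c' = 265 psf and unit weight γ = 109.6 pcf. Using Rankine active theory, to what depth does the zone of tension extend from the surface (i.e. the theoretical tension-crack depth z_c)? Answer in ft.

K_a = tan²(45° − 28.7°/2) = 0.3511; √K_a = 0.5926.
The active pressure is zero where K_a γ z = 2c√K_a, so z_c = 2c/(γ√K_a) = 2×265/(109.6×0.5926) = 8.161 ft.

8.16 ft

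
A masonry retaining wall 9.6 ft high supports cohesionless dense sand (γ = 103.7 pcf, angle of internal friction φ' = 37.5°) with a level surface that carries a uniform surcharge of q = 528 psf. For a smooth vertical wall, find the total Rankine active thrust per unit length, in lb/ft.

K_a = tan²(45° − φ/2) = 0.2432.
Soil triangle: ½ K_a γ H² = 0.5×0.2432×103.7×9.6² = 1162 lb/ft.
Surcharge rectangle: K_a q H = 0.2432×528×9.6 = 1233 lb/ft.
Total = 1162 + 1233 = 2395 lb/ft.

2390 lb/ft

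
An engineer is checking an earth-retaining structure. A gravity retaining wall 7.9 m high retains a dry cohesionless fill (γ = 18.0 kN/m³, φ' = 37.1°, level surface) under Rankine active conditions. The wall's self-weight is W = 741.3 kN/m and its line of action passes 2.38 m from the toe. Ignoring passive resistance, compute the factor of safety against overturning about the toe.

K_a = tan²(45° − 37.1°/2) = 0.2475.
P_a = ½K_aγH² = 0.5×0.2475×18.0×7.9² = 139.0 kN/m, acting at H/3 = 2.633 m above the base.
Overturning moment M_o = P_a × H/3 = 139.0 × 2.633 = 366.1.
Resisting moment M_r = W × 2.38 = 741.3 × 2.38 = 1764.
FS_overturning = M_r/M_o = 1764/366.1 = 4.819.

4.82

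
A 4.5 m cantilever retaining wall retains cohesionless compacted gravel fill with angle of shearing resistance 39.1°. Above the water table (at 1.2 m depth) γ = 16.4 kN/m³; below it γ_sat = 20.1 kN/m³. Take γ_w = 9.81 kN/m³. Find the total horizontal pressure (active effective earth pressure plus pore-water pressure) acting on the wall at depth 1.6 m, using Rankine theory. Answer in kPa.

9.31 kPa

K_a = (1 − sin φ)/(1 + sin φ) = 0.2265.
γ' = 20.1 − 9.81 = 10.29 kN/m³.
Effective vertical stress at 1.6 m: σ'_v = 16.4×1.2 + 10.29×0.400 = 23.80 kPa.
σ'_h = K_a σ'_v = 0.2265 × 23.80 = 5.389 kPa; u = γ_w × 0.400 = 3.924 kPa.
Total σ_h = 5.389 + 3.924 = 9.313 kPa.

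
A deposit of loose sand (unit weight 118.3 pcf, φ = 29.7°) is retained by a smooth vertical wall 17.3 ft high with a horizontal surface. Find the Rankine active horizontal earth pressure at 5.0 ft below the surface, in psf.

200 psf

K_a = (1 − sin φ)/(1 + sin φ) = 0.3374.
σ_h = K_a γ z = 0.3374 × 118.3 × 5.0 = 199.6 psf.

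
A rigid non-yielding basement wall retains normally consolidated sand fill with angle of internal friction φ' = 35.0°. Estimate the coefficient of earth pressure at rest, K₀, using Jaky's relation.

K₀ = 1 − sin φ' = 1 − sin 35.0° = 0.4264.

0.426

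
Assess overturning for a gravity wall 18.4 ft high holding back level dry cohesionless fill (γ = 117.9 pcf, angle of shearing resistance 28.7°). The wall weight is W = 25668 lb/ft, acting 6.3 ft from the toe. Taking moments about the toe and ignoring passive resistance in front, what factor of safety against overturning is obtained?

K_a = tan²(45° − 28.7°/2) = 0.3511.
P_a = ½K_aγH² = 0.5×0.3511×117.9×18.4² = 7008 lb/ft, acting at H/3 = 6.133 ft above the base.
Overturning moment M_o = P_a × H/3 = 7008 × 6.133 = 42980.
Resisting moment M_r = W × 6.3 = 25668 × 6.3 = 161700.
FS_overturning = M_r/M_o = 161700/42980 = 3.762.

3.76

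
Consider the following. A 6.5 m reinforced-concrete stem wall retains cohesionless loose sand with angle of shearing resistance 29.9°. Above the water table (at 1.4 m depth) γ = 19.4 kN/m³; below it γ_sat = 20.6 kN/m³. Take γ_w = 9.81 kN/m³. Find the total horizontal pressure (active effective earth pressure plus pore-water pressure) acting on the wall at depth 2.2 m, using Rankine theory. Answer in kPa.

19.8 kPa

K_a = (1 − sin φ)/(1 + sin φ) = 0.3347.
γ' = 20.6 − 9.81 = 10.79 kN/m³.
Effective vertical stress at 2.2 m: σ'_v = 19.4×1.4 + 10.79×0.800 = 35.79 kPa.
σ'_h = K_a σ'_v = 0.3347 × 35.79 = 11.98 kPa; u = γ_w × 0.800 = 7.848 kPa.
Total σ_h = 11.98 + 7.848 = 19.83 kPa.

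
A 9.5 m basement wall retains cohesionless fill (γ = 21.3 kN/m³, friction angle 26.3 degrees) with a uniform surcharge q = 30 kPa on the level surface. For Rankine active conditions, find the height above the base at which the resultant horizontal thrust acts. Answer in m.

3.53 m

K_a = 0.3859.
Triangular part P₁ = ½K_aγH² = 370.9 at H/3 = 3.167 m; rectangular part P₂ = K_a q H = 110.0 at H/2 = 4.750 m.
ȳ = (P₁·3.167 + P₂·4.750)/(P₁+P₂) = 3.529 m.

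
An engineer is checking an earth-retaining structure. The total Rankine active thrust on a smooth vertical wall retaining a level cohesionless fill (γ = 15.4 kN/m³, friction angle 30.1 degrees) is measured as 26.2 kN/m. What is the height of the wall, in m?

3.20 m

K_a = 0.3320. P_a = ½ K_a γ H² ⇒ H = √(2P_a/(K_a γ)).
H = √(2×26.2/(0.3320×15.4)) = 3.201 m.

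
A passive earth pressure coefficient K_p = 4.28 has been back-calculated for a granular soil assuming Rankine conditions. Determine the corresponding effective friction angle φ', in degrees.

K_p = (1+sin φ)/(1−sin φ) ⇒ sin φ = (K_p − 1)/(K_p + 1) = 0.6212.
φ = arcsin(0.6212) = 38.40°.

38.4°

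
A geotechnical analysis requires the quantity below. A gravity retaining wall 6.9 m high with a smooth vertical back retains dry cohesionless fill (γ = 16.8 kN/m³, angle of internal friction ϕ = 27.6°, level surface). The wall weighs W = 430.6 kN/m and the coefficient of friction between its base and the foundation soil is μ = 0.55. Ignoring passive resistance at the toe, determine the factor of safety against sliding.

K_a = tan²(45° − 27.6°/2) = 0.3668.
P_a = ½K_aγH² = 0.5×0.3668×16.8×6.9² = 146.7 kN/m, acting at H/3 = 2.300 m above the base.
FS_sliding = μW / P_a = 0.55×430.6 / 146.7 = 1.615.

1.61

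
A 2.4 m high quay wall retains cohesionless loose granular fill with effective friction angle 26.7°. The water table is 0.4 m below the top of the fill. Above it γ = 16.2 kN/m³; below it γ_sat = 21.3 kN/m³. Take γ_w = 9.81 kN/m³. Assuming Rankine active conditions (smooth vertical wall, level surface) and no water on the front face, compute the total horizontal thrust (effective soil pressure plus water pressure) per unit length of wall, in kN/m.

33.8 kN/m

K_a = tan²(45° − φ/2) = 0.3800.
γ' = 21.3 − 9.81 = 11.49 kN/m³. Depth below WT = 2.0 m.
σ'_h at WT = K_a γ d_w = 2.462 kPa; at base = 2.462 + K_a γ' × 2.0 = 11.19 kPa.
P₁ (0–0.4 m) = ½×2.462×0.4 = 0.4924. P₂ (0.4–2.4 m) = ½(2.462+11.19)×2.0 = 13.66.
P_w = ½ γ_w h₂² = 0.5×9.81×2.0² = 19.62. Total = 0.4924+13.66+19.62 = 33.77 kN/m.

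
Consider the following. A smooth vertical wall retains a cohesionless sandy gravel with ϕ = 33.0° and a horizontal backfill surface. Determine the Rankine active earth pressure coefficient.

K_a = (1 − sin φ)/(1 + sin φ) = (1 − sin 33.0°)/(1 + sin 33.0°) = 0.2948.

0.295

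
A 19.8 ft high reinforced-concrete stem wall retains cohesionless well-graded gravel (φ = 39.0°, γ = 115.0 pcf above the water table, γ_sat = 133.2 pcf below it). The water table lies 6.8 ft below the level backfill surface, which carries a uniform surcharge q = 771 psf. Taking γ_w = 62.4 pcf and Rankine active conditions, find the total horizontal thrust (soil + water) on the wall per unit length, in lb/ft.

K_a = tan²(45° − φ/2) = 0.2275.
γ' = 133.2 − 62.4 = 70.80 pcf. h₂ = H − d_w = 13.0 ft.
σ'_h: at surface K_a·q = 175.4; at WT K_a(q+γd_w) = 353.3; at base K_a(q+γd_w+γ'h₂) = 562.7 psf.
P₁ = ½(175.4+353.3)×6.8 = 1798; P₂ = ½(353.3+562.7)×13.0 = 5954; P_w = ½γ_w h₂² = 5273.
Total = 1798+5954+5273 = 13020 lb/ft.

13000 lb/ft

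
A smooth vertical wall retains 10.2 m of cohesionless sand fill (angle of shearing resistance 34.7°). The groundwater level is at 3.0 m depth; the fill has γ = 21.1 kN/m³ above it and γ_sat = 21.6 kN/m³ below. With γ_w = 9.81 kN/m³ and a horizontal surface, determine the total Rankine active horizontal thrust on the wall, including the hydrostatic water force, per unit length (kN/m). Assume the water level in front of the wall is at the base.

K_a = tan²(45° − φ/2) = 0.2745.
γ' = 21.6 − 9.81 = 11.79 kN/m³. Depth below WT = 7.2 m.
σ'_h at WT = K_a γ d_w = 17.37 kPa; at base = 17.37 + K_a γ' × 7.2 = 40.67 kPa.
P₁ (0–3.0 m) = ½×17.37×3.0 = 26.06. P₂ (3.0–10.2 m) = ½(17.37+40.67)×7.2 = 209.0.
P_w = ½ γ_w h₂² = 0.5×9.81×7.2² = 254.3. Total = 26.06+209.0+254.3 = 489.3 kN/m.

489 kN/m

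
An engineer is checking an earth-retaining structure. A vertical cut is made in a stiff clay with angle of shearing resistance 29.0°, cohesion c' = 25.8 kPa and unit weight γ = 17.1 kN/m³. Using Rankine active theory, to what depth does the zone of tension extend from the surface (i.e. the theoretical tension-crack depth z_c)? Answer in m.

5.12 m

K_a = tan²(45° − 29.0°/2) = 0.3470; √K_a = 0.5890.
The active pressure is zero where K_a γ z = 2c√K_a, so z_c = 2c/(γ√K_a) = 2×25.8/(17.1×0.5890) = 5.123 m.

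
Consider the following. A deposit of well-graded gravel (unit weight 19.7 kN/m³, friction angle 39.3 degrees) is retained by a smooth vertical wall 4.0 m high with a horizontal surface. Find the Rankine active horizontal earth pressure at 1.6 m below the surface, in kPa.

7.07 kPa

K_a = (1 − sin φ)/(1 + sin φ) = 0.2245.
σ_h = K_a γ z = 0.2245 × 19.7 × 1.6 = 7.075 kPa.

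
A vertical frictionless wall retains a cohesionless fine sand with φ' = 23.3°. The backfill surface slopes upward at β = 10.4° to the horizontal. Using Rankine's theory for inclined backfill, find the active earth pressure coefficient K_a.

0.465

K_a = cos β · (cos β − √(cos²β − cos²φ)) / (cos β + √(cos²β − cos²φ)).
cos β = 0.9836, cos φ = 0.9184, √(cos²β − cos²φ) = 0.3520.
K_a = 0.9836 × (0.9836 − 0.3520)/(0.9836 + 0.3520) = 0.4652.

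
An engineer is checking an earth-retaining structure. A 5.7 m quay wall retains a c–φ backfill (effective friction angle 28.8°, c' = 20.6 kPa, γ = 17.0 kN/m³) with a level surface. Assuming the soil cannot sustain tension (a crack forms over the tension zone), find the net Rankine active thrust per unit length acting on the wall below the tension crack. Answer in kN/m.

K_a = 0.3498; √K_a = 0.5914.
Tension-crack depth z_c = 2c/(γ√K_a) = 2×20.6/(17.0×0.5914) = 4.098 m.
σ_a at base = K_a γ H − 2c√K_a = 0.3498×17.0×5.7 − 2×20.6×0.5914 = 9.525 kPa.
P_a = ½ × 9.525 × (H − z_c) = 0.5×9.525×1.602 = 7.630 kN/m.

7.63 kN/m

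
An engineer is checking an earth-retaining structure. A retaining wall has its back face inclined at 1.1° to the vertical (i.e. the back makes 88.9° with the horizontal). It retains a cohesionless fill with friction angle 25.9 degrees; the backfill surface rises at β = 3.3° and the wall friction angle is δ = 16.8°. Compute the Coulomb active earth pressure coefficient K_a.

K_a = sin²(α+φ) / [sin²α · sin(α−δ) · (1 + √{sin(φ+δ)sin(φ−β) / (sin(α−δ)sin(α+β))})²].
With α = 88.9°, φ = 25.9°, δ = 16.8°, β = 3.3°: K_a = 0.3732.

0.373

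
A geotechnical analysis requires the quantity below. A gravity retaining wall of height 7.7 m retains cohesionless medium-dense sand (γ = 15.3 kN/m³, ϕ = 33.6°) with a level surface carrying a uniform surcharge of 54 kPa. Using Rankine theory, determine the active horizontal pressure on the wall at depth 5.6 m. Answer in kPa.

40.2 kPa

K_a = (1 − sin φ)/(1 + sin φ) = 0.2875.
σ_v = γz + q = 15.3 × 5.6 + 54 = 139.7 kPa.
σ_h = K_a σ_v = 0.2875 × 139.7 = 40.16 kPa.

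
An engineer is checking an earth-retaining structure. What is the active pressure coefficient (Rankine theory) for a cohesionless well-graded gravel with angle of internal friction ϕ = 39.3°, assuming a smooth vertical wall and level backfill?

K_a = (1 − sin φ)/(1 + sin φ) = (1 − sin 39.3°)/(1 + sin 39.3°) = 0.2245.

0.224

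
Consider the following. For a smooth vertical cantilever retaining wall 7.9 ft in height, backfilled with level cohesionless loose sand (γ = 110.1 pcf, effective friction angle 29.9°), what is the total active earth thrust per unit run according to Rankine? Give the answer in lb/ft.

K_a = tan²(45° − φ/2) = 0.3347.
P_a = ½ K_a γ H² = 0.5 × 0.3347 × 110.1 × 7.9² = 1150 lb/ft.

1150 lb/ft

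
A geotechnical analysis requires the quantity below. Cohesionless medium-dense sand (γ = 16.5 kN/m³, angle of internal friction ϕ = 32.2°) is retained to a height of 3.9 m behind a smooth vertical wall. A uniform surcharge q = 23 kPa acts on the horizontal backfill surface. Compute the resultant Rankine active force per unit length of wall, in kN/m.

K_a = tan²(45° − φ/2) = 0.3047.
Soil triangle: ½ K_a γ H² = 0.5×0.3047×16.5×3.9² = 38.24 kN/m.
Surcharge rectangle: K_a q H = 0.3047×23×3.9 = 27.33 kN/m.
Total = 38.24 + 27.33 = 65.57 kN/m.

65.6 kN/m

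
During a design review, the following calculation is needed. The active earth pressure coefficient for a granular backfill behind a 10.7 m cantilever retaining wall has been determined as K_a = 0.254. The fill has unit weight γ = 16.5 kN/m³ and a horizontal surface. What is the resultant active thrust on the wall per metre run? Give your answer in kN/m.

P = ½ K_a γ H² = 0.5 × 0.254 × 16.5 × 10.7² = 239.9 kN/m.

240 kN/m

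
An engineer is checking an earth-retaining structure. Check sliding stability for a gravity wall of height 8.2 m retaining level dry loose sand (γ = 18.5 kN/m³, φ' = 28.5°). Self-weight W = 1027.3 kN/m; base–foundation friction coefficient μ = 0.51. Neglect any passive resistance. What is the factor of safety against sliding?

2.38

K_a = tan²(45° − 28.5°/2) = 0.3540.
P_a = ½K_aγH² = 0.5×0.3540×18.5×8.2² = 220.1 kN/m, acting at H/3 = 2.733 m above the base.
FS_sliding = μW / P_a = 0.51×1027.3 / 220.1 = 2.380.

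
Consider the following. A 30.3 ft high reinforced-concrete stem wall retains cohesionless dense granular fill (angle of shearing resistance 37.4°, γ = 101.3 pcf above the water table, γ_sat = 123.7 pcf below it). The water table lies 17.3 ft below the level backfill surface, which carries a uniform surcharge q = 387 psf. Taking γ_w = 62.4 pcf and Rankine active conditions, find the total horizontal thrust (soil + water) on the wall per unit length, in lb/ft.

K_a = tan²(45° − φ/2) = 0.2443.
γ' = 123.7 − 62.4 = 61.30 pcf. h₂ = H − d_w = 13.0 ft.
σ'_h: at surface K_a·q = 94.53; at WT K_a(q+γd_w) = 522.6; at base K_a(q+γd_w+γ'h₂) = 717.3 psf.
P₁ = ½(94.53+522.6)×17.3 = 5338; P₂ = ½(522.6+717.3)×13.0 = 8059; P_w = ½γ_w h₂² = 5273.
Total = 5338+8059+5273 = 18670 lb/ft.

18700 lb/ft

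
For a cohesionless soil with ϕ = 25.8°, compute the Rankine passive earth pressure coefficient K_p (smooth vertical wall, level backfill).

2.54

K_p = (1 + sin φ)/(1 − sin φ) = tan²(45° + 25.8°/2) = 2.541.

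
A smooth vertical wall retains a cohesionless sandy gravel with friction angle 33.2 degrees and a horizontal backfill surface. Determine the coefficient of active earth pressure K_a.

0.292

K_a = (1 − sin φ)/(1 + sin φ) = (1 − sin 33.2°)/(1 + sin 33.2°) = 0.2924.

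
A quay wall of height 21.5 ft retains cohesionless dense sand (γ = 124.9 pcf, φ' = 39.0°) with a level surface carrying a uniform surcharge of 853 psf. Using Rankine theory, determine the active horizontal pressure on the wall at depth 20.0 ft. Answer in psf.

762 psf

K_a = (1 − sin φ)/(1 + sin φ) = 0.2275.
σ_v = γz + q = 124.9 × 20.0 + 853 = 3351 psf.
σ_h = K_a σ_v = 0.2275 × 3351 = 762.4 psf.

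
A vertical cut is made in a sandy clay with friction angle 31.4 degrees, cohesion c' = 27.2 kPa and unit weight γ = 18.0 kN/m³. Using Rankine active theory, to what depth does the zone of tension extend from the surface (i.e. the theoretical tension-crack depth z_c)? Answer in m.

K_a = tan²(45° − 31.4°/2) = 0.3149; √K_a = 0.5612.
The active pressure is zero where K_a γ z = 2c√K_a, so z_c = 2c/(γ√K_a) = 2×27.2/(18.0×0.5612) = 5.386 m.

5.39 m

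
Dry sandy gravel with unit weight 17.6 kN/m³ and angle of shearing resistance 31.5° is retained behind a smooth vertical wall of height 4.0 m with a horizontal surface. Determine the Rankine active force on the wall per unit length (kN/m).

K_a = tan²(45° − φ/2) = 0.3136.
P_a = ½ K_a γ H² = 0.5 × 0.3136 × 17.6 × 4.0² = 44.16 kN/m.

44.2 kN/m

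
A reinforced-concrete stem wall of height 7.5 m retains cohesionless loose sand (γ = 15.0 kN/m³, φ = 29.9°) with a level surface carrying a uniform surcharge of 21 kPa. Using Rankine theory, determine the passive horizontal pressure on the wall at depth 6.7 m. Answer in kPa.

K_p = (1 + sin φ)/(1 − sin φ) = 2.988.
σ_v = γz + q = 15.0 × 6.7 + 21 = 121.5 kPa.
σ_h = K_p σ_v = 2.988 × 121.5 = 363.0 kPa.

363 kPa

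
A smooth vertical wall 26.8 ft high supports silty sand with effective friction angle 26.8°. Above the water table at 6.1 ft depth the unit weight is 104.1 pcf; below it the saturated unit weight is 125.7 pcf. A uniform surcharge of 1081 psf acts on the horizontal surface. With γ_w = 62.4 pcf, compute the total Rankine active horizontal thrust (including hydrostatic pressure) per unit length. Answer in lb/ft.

K_a = tan²(45° − φ/2) = 0.3785.
γ' = 125.7 − 62.4 = 63.30 pcf. h₂ = H − d_w = 20.7 ft.
σ'_h: at surface K_a·q = 409.1; at WT K_a(q+γd_w) = 649.5; at base K_a(q+γd_w+γ'h₂) = 1145 psf.
P₁ = ½(409.1+649.5)×6.1 = 3229; P₂ = ½(649.5+1145)×20.7 = 18580; P_w = ½γ_w h₂² = 13370.
Total = 3229+18580+13370 = 35170 lb/ft.

35200 lb/ft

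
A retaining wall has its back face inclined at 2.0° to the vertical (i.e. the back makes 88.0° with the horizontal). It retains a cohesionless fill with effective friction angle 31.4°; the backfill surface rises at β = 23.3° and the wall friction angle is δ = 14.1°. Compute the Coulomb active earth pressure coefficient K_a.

0.444

K_a = sin²(α+φ) / [sin²α · sin(α−δ) · (1 + √{sin(φ+δ)sin(φ−β) / (sin(α−δ)sin(α+β))})²].
With α = 88.0°, φ = 31.4°, δ = 14.1°, β = 23.3°: K_a = 0.4438.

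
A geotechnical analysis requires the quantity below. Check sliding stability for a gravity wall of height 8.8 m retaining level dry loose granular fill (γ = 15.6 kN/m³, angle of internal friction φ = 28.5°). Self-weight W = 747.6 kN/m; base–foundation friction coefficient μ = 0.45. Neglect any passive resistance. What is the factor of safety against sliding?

K_a = tan²(45° − 28.5°/2) = 0.3540.
P_a = ½K_aγH² = 0.5×0.3540×15.6×8.8² = 213.8 kN/m, acting at H/3 = 2.933 m above the base.
FS_sliding = μW / P_a = 0.45×747.6 / 213.8 = 1.574.

1.57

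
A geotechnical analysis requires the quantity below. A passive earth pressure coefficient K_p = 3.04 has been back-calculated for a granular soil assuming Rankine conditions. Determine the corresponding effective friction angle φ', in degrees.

K_p = (1+sin φ)/(1−sin φ) ⇒ sin φ = (K_p − 1)/(K_p + 1) = 0.5050.
φ = arcsin(0.5050) = 30.33°.

30.3°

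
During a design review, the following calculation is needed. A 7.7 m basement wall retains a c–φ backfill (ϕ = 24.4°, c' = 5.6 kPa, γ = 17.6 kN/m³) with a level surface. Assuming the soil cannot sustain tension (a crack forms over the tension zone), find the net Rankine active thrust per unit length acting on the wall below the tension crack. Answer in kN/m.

K_a = 0.4153; √K_a = 0.6445.
Tension-crack depth z_c = 2c/(γ√K_a) = 2×5.6/(17.6×0.6445) = 0.9874 m.
σ_a at base = K_a γ H − 2c√K_a = 0.4153×17.6×7.7 − 2×5.6×0.6445 = 49.07 kPa.
P_a = ½ × 49.07 × (H − z_c) = 0.5×49.07×6.713 = 164.7 kN/m.

165 kN/m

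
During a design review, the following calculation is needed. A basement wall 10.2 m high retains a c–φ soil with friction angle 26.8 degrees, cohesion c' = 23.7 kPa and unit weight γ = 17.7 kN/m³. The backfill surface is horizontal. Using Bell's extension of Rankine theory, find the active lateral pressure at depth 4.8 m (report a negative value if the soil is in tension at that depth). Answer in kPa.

2.99 kPa

K_a = (1 − sin φ)/(1 + sin φ) = 0.3785.
σ_a = K_a γ z − 2c√K_a = 0.3785×17.7×4.8 − 2×23.7×0.6152 = 2.995 kPa.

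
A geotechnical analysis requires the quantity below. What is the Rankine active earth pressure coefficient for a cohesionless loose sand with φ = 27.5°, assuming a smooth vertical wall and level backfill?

0.368

K_a = tan²(45° − φ/2) = tan²(31.25°) = 0.3682.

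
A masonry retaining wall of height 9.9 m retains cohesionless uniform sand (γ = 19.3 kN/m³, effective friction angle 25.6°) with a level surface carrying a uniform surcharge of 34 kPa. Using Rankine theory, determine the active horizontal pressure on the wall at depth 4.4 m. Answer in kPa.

K_a = (1 − sin φ)/(1 + sin φ) = 0.3966.
σ_v = γz + q = 19.3 × 4.4 + 34 = 118.9 kPa.
σ_h = K_a σ_v = 0.3966 × 118.9 = 47.16 kPa.

47.2 kPa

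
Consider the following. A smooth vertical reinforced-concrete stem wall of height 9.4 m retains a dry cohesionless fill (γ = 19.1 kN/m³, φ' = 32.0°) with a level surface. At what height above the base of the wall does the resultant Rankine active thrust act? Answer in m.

3.13 m

K_a = 0.3073.
The pressure distribution is triangular, so the resultant acts at H/3 above the base = 9.4/3 = 3.133 m.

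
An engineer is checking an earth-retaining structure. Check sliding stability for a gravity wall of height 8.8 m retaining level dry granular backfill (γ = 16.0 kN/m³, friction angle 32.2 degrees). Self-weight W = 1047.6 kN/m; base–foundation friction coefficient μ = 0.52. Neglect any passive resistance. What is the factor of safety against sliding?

2.89

K_a = tan²(45° − 32.2°/2) = 0.3047.
P_a = ½K_aγH² = 0.5×0.3047×16.0×8.8² = 188.8 kN/m, acting at H/3 = 2.933 m above the base.
FS_sliding = μW / P_a = 0.52×1047.6 / 188.8 = 2.885.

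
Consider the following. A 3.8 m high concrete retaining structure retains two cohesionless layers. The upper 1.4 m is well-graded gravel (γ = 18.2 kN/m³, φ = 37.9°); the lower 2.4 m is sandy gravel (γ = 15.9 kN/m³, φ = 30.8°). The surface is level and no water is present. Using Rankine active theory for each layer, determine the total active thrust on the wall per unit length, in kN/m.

K_a1 = tan²(45°−37.9°/2) = 0.2389; K_a2 = tan²(45°−30.8°/2) = 0.3227.
Layer 1: σ at base = K_a1 γ₁ h₁ = 6.088 kPa; P₁ = ½×6.088×1.4 = 4.262.
Layer 2: σ_v at top = γ₁h₁ = 25.48; σ_h top = K_a2×25.48 = 8.223; σ_h base = K_a2×(25.48+15.9×2.4) = 20.54.
P₂ = ½(8.223+20.54)×2.4 = 34.51. Total P_a = 4.262+34.51 = 38.77 kN/m.

38.8 kN/m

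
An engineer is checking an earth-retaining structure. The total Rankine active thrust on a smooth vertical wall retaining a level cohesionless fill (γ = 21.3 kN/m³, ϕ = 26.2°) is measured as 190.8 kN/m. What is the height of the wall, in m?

K_a = 0.3874. P_a = ½ K_a γ H² ⇒ H = √(2P_a/(K_a γ)).
H = √(2×190.8/(0.3874×21.3)) = 6.800 m.

6.80 m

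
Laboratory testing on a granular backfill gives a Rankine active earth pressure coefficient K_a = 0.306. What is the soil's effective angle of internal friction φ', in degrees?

32.1°

K_a = tan²(45° − φ/2) ⇒ 45° − φ/2 = arctan(√0.306) = 28.95°.
φ = 2(45° − 28.95°) = 32.10°.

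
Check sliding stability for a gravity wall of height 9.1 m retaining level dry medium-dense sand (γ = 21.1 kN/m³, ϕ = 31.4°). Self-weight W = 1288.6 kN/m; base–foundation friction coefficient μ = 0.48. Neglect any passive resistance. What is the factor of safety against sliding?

2.25

K_a = tan²(45° − 31.4°/2) = 0.3149.
P_a = ½K_aγH² = 0.5×0.3149×21.1×9.1² = 275.1 kN/m, acting at H/3 = 3.033 m above the base.
FS_sliding = μW / P_a = 0.48×1288.6 / 275.1 = 2.248.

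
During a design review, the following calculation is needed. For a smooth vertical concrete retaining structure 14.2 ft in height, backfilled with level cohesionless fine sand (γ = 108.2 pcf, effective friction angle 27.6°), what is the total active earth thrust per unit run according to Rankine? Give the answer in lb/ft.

4000 lb/ft

K_a = tan²(45° − φ/2) = 0.3668.
P_a = ½ K_a γ H² = 0.5 × 0.3668 × 108.2 × 14.2² = 4001 lb/ft.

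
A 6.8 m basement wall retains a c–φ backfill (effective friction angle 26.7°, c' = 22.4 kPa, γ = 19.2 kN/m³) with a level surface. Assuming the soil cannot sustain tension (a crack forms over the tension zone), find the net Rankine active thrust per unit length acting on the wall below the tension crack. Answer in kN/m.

33.1 kN/m

K_a = 0.3800; √K_a = 0.6164.
Tension-crack depth z_c = 2c/(γ√K_a) = 2×22.4/(19.2×0.6164) = 3.785 m.
σ_a at base = K_a γ H − 2c√K_a = 0.3800×19.2×6.8 − 2×22.4×0.6164 = 21.99 kPa.
P_a = ½ × 21.99 × (H − z_c) = 0.5×21.99×3.015 = 33.15 kN/m.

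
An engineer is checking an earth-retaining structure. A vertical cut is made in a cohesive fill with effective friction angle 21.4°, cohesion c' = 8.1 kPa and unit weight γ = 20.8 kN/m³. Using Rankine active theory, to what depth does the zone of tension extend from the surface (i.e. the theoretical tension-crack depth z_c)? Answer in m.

1.14 m

K_a = tan²(45° − 21.4°/2) = 0.4653; √K_a = 0.6822.
The active pressure is zero where K_a γ z = 2c√K_a, so z_c = 2c/(γ√K_a) = 2×8.1/(20.8×0.6822) = 1.142 m.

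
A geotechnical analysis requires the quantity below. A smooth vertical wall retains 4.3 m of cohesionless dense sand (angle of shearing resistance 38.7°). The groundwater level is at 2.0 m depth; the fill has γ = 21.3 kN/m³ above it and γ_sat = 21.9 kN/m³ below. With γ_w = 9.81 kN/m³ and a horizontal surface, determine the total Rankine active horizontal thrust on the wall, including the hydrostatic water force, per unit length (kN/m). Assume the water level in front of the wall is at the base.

K_a = tan²(45° − φ/2) = 0.2306.
γ' = 21.9 − 9.81 = 12.09 kN/m³. Depth below WT = 2.3 m.
σ'_h at WT = K_a γ d_w = 9.823 kPa; at base = 9.823 + K_a γ' × 2.3 = 16.23 kPa.
P₁ (0–2.0 m) = ½×9.823×2.0 = 9.823. P₂ (2.0–4.3 m) = ½(9.823+16.23)×2.3 = 29.97.
P_w = ½ γ_w h₂² = 0.5×9.81×2.3² = 25.95. Total = 9.823+29.97+25.95 = 65.74 kN/m.

65.7 kN/m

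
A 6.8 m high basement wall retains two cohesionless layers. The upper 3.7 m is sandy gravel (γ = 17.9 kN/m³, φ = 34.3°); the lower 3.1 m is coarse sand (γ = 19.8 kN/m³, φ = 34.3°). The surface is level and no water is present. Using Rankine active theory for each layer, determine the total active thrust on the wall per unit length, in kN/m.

118 kN/m

K_a1 = tan²(45°−34.3°/2) = 0.2792; K_a2 = tan²(45°−34.3°/2) = 0.2792.
Layer 1: σ at base = K_a1 γ₁ h₁ = 18.49 kPa; P₁ = ½×18.49×3.7 = 34.20.
Layer 2: σ_v at top = γ₁h₁ = 66.23; σ_h top = K_a2×66.23 = 18.49; σ_h base = K_a2×(66.23+19.8×3.1) = 35.62.
P₂ = ½(18.49+35.62)×3.1 = 83.87. Total P_a = 34.20+83.87 = 118.1 kN/m.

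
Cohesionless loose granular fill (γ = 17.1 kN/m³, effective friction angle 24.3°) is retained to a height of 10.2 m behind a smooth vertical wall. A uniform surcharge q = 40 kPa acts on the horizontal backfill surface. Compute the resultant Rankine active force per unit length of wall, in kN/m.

K_a = tan²(45° − φ/2) = 0.4169.
Soil triangle: ½ K_a γ H² = 0.5×0.4169×17.1×10.2² = 370.9 kN/m.
Surcharge rectangle: K_a q H = 0.4169×40×10.2 = 170.1 kN/m.
Total = 370.9 + 170.1 = 541.0 kN/m.

541 kN/m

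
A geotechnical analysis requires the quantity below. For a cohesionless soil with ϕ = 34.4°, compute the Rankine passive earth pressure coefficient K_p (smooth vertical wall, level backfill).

K_p = (1 + sin φ)/(1 − sin φ) = tan²(45° + 34.4°/2) = 3.597.

3.60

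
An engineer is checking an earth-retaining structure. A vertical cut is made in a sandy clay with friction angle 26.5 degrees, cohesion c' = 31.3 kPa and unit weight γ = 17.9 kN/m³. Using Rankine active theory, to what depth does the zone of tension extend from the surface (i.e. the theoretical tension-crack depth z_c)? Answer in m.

K_a = tan²(45° − 26.5°/2) = 0.3829; √K_a = 0.6188.
The active pressure is zero where K_a γ z = 2c√K_a, so z_c = 2c/(γ√K_a) = 2×31.3/(17.9×0.6188) = 5.651 m.

5.65 m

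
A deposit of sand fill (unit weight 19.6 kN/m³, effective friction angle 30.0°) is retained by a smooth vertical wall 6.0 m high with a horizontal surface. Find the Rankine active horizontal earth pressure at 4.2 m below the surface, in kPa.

27.4 kPa

K_a = (1 − sin φ)/(1 + sin φ) = 0.3333.
σ_h = K_a γ z = 0.3333 × 19.6 × 4.2 = 27.44 kPa.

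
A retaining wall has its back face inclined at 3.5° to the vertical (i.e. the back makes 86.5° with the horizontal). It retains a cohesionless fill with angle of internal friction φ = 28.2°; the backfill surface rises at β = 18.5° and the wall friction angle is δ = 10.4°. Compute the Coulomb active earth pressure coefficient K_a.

0.479

K_a = sin²(α+φ) / [sin²α · sin(α−δ) · (1 + √{sin(φ+δ)sin(φ−β) / (sin(α−δ)sin(α+β))})²].
With α = 86.5°, φ = 28.2°, δ = 10.4°, β = 18.5°: K_a = 0.4790.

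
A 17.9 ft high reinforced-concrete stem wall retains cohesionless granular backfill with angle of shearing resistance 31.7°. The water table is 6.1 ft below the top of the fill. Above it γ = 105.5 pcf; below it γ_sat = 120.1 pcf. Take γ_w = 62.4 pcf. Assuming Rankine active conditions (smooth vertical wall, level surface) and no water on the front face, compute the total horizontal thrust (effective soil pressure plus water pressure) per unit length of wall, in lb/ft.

8570 lb/ft

K_a = tan²(45° − φ/2) = 0.3111.
γ' = 120.1 − 62.4 = 57.70 pcf. Depth below WT = 11.8 ft.
σ'_h at WT = K_a γ d_w = 200.2 psf; at base = 200.2 + K_a γ' × 11.8 = 412.0 psf.
P₁ (0–6.1 ft) = ½×200.2×6.1 = 610.6. P₂ (6.1–17.9 ft) = ½(200.2+412.0)×11.8 = 3612.
P_w = ½ γ_w h₂² = 0.5×62.4×11.8² = 4344. Total = 610.6+3612+4344 = 8567 lb/ft.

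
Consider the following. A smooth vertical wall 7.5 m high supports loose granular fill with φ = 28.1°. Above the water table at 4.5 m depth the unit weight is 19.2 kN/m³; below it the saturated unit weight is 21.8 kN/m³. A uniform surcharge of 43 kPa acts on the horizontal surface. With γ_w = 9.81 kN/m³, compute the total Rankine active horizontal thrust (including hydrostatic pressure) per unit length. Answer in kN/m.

K_a = tan²(45° − φ/2) = 0.3596.
γ' = 21.8 − 9.81 = 11.99 kN/m³. h₂ = H − d_w = 3.0 m.
σ'_h: at surface K_a·q = 15.46; at WT K_a(q+γd_w) = 46.53; at base K_a(q+γd_w+γ'h₂) = 59.47 kPa.
P₁ = ½(15.46+46.53)×4.5 = 139.5; P₂ = ½(46.53+59.47)×3.0 = 159.0; P_w = ½γ_w h₂² = 44.14.
Total = 139.5+159.0+44.14 = 342.6 kN/m.

343 kN/m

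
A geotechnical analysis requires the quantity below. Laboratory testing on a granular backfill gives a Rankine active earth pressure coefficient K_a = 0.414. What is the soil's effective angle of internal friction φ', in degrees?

K_a = tan²(45° − φ/2) ⇒ 45° − φ/2 = arctan(√0.414) = 32.76°.
φ = 2(45° − 32.76°) = 24.48°.

24.5°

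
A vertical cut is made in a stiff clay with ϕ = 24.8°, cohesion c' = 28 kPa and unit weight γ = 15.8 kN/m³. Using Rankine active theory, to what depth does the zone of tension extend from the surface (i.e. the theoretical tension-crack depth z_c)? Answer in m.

5.54 m

K_a = tan²(45° − 24.8°/2) = 0.4090; √K_a = 0.6395.
The active pressure is zero where K_a γ z = 2c√K_a, so z_c = 2c/(γ√K_a) = 2×28/(15.8×0.6395) = 5.542 m.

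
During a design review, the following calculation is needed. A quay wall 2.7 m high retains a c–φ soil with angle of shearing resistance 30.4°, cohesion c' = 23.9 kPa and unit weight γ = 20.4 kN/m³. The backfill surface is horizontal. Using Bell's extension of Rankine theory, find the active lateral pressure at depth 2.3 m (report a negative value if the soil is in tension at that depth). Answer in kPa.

-12.0 kPa

K_a = (1 − sin φ)/(1 + sin φ) = 0.3280.
σ_a = K_a γ z − 2c√K_a = 0.3280×20.4×2.3 − 2×23.9×0.5727 = -11.99 kPa.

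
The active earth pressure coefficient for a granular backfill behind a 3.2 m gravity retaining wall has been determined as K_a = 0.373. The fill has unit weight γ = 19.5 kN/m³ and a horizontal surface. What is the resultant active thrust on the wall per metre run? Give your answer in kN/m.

P = ½ K_a γ H² = 0.5 × 0.373 × 19.5 × 3.2² = 37.24 kN/m.

37.2 kN/m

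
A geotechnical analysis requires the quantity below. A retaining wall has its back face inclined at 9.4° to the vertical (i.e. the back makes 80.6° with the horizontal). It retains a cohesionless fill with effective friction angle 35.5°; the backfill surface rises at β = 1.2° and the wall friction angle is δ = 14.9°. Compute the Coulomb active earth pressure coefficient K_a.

0.317

K_a = sin²(α+φ) / [sin²α · sin(α−δ) · (1 + √{sin(φ+δ)sin(φ−β) / (sin(α−δ)sin(α+β))})²].
With α = 80.6°, φ = 35.5°, δ = 14.9°, β = 1.2°: K_a = 0.3169.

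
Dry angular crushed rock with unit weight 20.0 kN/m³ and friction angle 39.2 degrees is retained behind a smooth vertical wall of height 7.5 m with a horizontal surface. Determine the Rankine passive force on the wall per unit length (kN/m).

2490 kN/m

K_p = tan²(45° + φ/2) = 4.435.
P_p = ½ K_p γ H² = 0.5 × 4.435 × 20.0 × 7.5² = 2495 kN/m.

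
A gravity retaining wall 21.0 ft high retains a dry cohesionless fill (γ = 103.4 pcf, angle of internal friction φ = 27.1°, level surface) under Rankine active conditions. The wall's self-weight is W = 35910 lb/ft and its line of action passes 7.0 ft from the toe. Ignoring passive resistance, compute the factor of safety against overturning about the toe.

K_a = tan²(45° − 27.1°/2) = 0.3741.
P_a = ½K_aγH² = 0.5×0.3741×103.4×21.0² = 8528 lb/ft, acting at H/3 = 7.000 ft above the base.
Overturning moment M_o = P_a × H/3 = 8528 × 7.000 = 59700.
Resisting moment M_r = W × 7.0 = 35910 × 7.0 = 251400.
FS_overturning = M_r/M_o = 251400/59700 = 4.211.

4.21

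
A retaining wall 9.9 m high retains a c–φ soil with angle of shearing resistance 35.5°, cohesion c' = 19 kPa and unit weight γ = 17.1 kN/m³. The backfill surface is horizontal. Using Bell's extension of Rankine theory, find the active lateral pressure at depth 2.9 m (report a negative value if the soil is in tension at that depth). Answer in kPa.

K_a = (1 − sin φ)/(1 + sin φ) = 0.2653.
σ_a = K_a γ z − 2c√K_a = 0.2653×17.1×2.9 − 2×19×0.5150 = -6.417 kPa.

-6.42 kPa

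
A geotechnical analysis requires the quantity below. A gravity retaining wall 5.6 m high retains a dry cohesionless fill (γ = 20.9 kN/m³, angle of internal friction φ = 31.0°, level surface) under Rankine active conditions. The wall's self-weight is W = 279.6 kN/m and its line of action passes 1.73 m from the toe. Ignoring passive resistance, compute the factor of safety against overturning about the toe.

K_a = tan²(45° − 31.0°/2) = 0.3201.
P_a = ½K_aγH² = 0.5×0.3201×20.9×5.6² = 104.9 kN/m, acting at H/3 = 1.867 m above the base.
Overturning moment M_o = P_a × H/3 = 104.9 × 1.867 = 195.8.
Resisting moment M_r = W × 1.73 = 279.6 × 1.73 = 483.7.
FS_overturning = M_r/M_o = 483.7/195.8 = 2.470.

2.47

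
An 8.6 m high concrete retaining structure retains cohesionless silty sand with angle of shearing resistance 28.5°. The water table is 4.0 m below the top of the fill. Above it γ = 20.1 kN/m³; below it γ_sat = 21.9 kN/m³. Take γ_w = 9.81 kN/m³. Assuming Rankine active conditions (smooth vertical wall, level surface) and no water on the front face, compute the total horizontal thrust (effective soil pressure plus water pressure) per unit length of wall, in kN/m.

337 kN/m

K_a = tan²(45° − φ/2) = 0.3540.
γ' = 21.9 − 9.81 = 12.09 kN/m³. Depth below WT = 4.6 m.
σ'_h at WT = K_a γ d_w = 28.46 kPa; at base = 28.46 + K_a γ' × 4.6 = 48.14 kPa.
P₁ (0–4.0 m) = ½×28.46×4.0 = 56.92. P₂ (4.0–8.6 m) = ½(28.46+48.14)×4.6 = 176.2.
P_w = ½ γ_w h₂² = 0.5×9.81×4.6² = 103.8. Total = 56.92+176.2+103.8 = 336.9 kN/m.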